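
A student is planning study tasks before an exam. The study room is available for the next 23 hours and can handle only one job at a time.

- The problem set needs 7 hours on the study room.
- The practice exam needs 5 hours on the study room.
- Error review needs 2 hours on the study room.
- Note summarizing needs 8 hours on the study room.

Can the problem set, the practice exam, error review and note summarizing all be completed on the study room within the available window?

Yes

Running back to back, the jobs need 7 + 5 + 2 + 8 = 22 hours on the study room.
Since 22 ≤ 23, they fit within the window.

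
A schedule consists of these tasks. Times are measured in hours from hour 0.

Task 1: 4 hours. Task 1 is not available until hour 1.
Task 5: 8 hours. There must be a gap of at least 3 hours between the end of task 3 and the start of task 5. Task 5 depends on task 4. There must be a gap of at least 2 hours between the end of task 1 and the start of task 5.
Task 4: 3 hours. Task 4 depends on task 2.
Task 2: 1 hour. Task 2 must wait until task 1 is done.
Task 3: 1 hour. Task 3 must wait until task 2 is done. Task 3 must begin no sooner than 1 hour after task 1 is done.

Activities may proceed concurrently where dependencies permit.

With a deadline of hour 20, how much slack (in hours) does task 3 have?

Task 1 cannot begin until its own release at hour 1. It runs from hour 1 to 1 + 4 = hour 5.
Task 2 cannot begin until task 1 (finishes hour 5). It runs from hour 5 to 5 + 1 = hour 6.
Task 3 needs all of task 2 (finishes hour 6); task 1 (finishes hour 5, plus 1-hour gap → hour 6). That puts its earliest start at hour 6; it finishes at 6 + 1 = hour 7.

Working backward from the deadline:
Task 5 must finish by hour 20; it takes 8 hours, so it must start by 20 − 8 = hour 12.
Task 3 feeds into task 5 (must start by hour 12, minus 3-hour gap → hour 9); so task 3 must finish by hour 9 and therefore start by hour 8.
So task 3 can start as early as hour 6 and as late as hour 8, giving 8 − 6 = 2 hours of slack.

2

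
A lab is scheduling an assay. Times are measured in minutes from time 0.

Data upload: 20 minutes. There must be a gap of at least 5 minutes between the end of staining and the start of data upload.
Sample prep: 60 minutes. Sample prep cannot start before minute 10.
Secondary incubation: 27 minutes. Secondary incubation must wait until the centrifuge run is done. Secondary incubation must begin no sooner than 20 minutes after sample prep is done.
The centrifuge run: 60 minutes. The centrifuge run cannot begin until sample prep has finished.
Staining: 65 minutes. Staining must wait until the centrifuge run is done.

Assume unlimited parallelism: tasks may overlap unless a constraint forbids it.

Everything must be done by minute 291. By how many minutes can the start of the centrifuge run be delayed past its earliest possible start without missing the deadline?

Sample prep waits on its own release at minute 10, so it starts at minute 10 and finishes at 10 + 60 = minute 70.
After sample prep (finishes minute 70), the centrifuge run can start at minute 70 and finishes at minute 130.

Working backward from the deadline:
Data upload must finish by minute 291; it takes 20 minutes, so it must start by 291 − 20 = minute 271.
Since data upload (must start by minute 271, minus 5-minute gap → minute 266) depends on it, staining must finish by minute 266. Backing off its 65-minute duration gives a latest start of minute 201.
To finish by minute 291, secondary incubation (duration 27) must start no later than minute 264.
The centrifuge run has several dependents: staining (must start by minute 201); secondary incubation (must start by minute 264). The earliest of those limits is minute 201, so the centrifuge run must start by 201 − 60 = minute 141.
So the centrifuge run can start as early as minute 70 and as late as minute 141, giving 141 − 70 = 71 minutes of slack.

71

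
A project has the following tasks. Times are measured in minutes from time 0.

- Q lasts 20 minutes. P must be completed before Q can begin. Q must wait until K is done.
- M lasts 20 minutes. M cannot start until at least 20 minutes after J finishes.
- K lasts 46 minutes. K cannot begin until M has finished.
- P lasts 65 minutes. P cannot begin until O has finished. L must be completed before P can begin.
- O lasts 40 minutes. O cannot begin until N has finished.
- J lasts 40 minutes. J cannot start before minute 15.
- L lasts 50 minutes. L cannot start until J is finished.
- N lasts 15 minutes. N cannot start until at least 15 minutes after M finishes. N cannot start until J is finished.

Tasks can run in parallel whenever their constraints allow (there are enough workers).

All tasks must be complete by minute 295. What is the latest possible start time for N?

To finish by minute 295, Q (duration 20) must start no later than minute 275.
Since Q (must start by minute 275) depends on it, P must finish by minute 275. Backing off its 65-minute duration gives a latest start of minute 210.
O has to be done before P (must start by minute 210). That means finishing by minute 210, i.e. starting by 210 − 40 = minute 170.
Since O (must start by minute 170) depends on it, N must finish by minute 170. Backing off its 15-minute duration gives a latest start of minute 155.

155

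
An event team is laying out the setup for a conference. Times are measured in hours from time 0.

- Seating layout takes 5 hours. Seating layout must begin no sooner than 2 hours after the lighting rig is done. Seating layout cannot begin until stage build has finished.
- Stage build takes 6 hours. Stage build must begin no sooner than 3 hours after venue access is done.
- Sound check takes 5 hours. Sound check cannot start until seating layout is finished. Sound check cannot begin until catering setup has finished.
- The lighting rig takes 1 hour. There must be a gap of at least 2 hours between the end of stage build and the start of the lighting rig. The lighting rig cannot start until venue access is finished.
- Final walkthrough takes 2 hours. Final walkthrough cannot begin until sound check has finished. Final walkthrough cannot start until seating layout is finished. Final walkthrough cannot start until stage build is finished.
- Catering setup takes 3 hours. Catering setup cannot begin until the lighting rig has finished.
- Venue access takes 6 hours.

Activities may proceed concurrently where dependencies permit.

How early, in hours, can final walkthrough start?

Nothing blocks venue access, so it runs from hour 0 to hour 6.
After venue access (finishes hour 6, plus 3-hour gap → hour 9), stage build can start at hour 9 and finishes at hour 15.
For the lighting rig: stage build (finishes hour 15, plus 2-hour gap → hour 17); venue access (finishes hour 6). Taking the maximum gives a start of hour 17, and it finishes at 17 + 1 = hour 18.
Catering setup waits on the lighting rig (finishes hour 18), so it starts at hour 18 and finishes at 18 + 3 = hour 21.
Seating layout has to wait for the lighting rig (finishes hour 18, plus 2-hour gap → hour 20); stage build (finishes hour 15). The latest of these is hour 20, so seating layout runs hour 20 to 20 + 5 = hour 25.
Sound check cannot start until seating layout (finishes hour 25); catering setup (finishes hour 21). The controlling bound is hour 25, so sound check finishes at 25 + 5 = hour 30.
Final walkthrough waits on sound check (finishes hour 30); seating layout (finishes hour 25); stage build (finishes hour 15). The latest of these is hour 30, which is the earliest final walkthrough can start.

30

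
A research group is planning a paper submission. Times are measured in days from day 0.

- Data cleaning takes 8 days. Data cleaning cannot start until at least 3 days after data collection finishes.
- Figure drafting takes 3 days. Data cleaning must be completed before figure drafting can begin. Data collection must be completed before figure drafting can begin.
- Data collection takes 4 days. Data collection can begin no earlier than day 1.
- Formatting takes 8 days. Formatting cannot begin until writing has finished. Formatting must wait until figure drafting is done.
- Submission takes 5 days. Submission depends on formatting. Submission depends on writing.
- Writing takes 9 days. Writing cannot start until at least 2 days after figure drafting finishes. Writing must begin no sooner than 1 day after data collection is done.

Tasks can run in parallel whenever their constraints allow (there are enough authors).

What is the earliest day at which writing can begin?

After its own release at day 1, data collection can start at day 1 and finishes at day 5.
After data collection (finishes day 5, plus 3-day gap → day 8), data cleaning can start at day 8 and finishes at day 16.
Figure drafting cannot start until data cleaning (finishes day 16); data collection (finishes day 5). The controlling bound is day 16, so figure drafting finishes at 16 + 3 = day 19.
Writing waits on figure drafting (finishes day 19, plus 2-day gap → day 21); data collection (finishes day 5, plus 1-day gap → day 6). The latest of these is day 21, which is the earliest writing can start.

21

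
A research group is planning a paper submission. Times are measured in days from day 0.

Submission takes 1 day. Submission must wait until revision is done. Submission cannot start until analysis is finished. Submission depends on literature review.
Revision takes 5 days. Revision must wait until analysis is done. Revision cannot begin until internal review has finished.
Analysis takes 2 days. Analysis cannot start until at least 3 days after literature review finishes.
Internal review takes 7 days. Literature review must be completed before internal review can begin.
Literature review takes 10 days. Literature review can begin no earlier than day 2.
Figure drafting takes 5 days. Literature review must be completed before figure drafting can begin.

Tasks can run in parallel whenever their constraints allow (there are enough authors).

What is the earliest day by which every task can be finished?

After its own release at day 2, literature review can start at day 2 and finishes at day 12.
Internal review waits on literature review (finishes day 12), so it starts at day 12 and finishes at 12 + 7 = day 19.
Figure drafting waits on literature review (finishes day 12), so it starts at day 12 and finishes at 12 + 5 = day 17.
After literature review (finishes day 12, plus 3-day gap → day 15), analysis can start at day 15 and finishes at day 17.
For revision: analysis (finishes day 17); internal review (finishes day 19). Taking the maximum gives a start of day 19, and it finishes at 19 + 5 = day 24.
Submission cannot start until revision (finishes day 24); analysis (finishes day 17); literature review (finishes day 12). The controlling bound is day 24, so submission finishes at 24 + 1 = day 25.
All tasks are finished once the last one completes. Finish times: Literature review at 12, Analysis at 17, Figure drafting at 17, Internal review at 19, Revision at 24, Submission at 25. The latest is day 25.

25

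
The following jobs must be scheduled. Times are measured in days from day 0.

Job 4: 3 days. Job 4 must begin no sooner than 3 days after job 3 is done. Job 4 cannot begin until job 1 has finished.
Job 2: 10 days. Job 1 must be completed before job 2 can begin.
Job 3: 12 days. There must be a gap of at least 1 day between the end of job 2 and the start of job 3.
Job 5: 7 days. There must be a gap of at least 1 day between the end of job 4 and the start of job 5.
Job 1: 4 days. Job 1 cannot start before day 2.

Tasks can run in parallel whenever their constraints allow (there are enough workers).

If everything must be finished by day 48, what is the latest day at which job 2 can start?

11

Nothing follows job 5; the deadline of day 48 is its only limit. It must start by 48 − 7 = day 41.
Job 4 has to be done before job 5 (must start by day 41, minus 1-day gap → day 40). That means finishing by day 40, i.e. starting by 40 − 3 = day 37.
Since job 4 (must start by day 37, minus 3-day gap → day 34) depends on it, job 3 must finish by day 34. Backing off its 12-day duration gives a latest start of day 22.
Since job 3 (must start by day 22, minus 1-day gap → day 21) depends on it, job 2 must finish by day 21. Backing off its 10-day duration gives a latest start of day 11.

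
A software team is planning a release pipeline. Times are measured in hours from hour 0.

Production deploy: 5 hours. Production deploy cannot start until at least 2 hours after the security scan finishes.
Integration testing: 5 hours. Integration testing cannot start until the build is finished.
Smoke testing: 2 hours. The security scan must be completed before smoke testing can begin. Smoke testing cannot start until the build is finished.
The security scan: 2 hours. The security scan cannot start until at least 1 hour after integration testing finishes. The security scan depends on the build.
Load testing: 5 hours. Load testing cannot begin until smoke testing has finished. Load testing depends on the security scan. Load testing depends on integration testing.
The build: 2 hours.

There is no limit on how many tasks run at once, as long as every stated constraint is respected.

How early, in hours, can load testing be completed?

17

Nothing blocks the build, so it runs from hour 0 to hour 2.
Integration testing waits on the build (finishes hour 2), so it starts at hour 2 and finishes at 2 + 5 = hour 7.
The security scan has to wait for integration testing (finishes hour 7, plus 1-hour gap → hour 8); the build (finishes hour 2). The latest of these is hour 8, so the security scan runs hour 8 to 8 + 2 = hour 10.
Smoke testing needs all of the security scan (finishes hour 10); the build (finishes hour 2). That puts its earliest start at hour 10; it finishes at 10 + 2 = hour 12.
Load testing cannot start until smoke testing (finishes hour 12); the security scan (finishes hour 10); integration testing (finishes hour 7). The controlling bound is hour 12, so load testing finishes at 12 + 5 = hour 17.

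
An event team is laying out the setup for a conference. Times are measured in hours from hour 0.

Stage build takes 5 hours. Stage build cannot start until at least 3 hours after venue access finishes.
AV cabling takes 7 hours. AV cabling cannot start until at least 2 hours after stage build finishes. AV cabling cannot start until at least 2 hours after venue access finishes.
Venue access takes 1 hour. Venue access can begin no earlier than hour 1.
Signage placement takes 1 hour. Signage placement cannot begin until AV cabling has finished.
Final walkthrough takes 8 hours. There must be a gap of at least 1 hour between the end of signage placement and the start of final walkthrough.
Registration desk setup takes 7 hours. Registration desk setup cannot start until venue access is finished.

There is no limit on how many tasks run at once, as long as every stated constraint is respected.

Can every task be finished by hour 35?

Yes

Venue access waits on its own release at hour 1, so it starts at hour 1 and finishes at 1 + 1 = hour 2.
After venue access (finishes hour 2), registration desk setup can start at hour 2 and finishes at hour 9.
After venue access (finishes hour 2, plus 3-hour gap → hour 5), stage build can start at hour 5 and finishes at hour 10.
For AV cabling: stage build (finishes hour 10, plus 2-hour gap → hour 12); venue access (finishes hour 2, plus 2-hour gap → hour 4). Taking the maximum gives a start of hour 12, and it finishes at 12 + 7 = hour 19.
Signage placement cannot begin until AV cabling (finishes hour 19). It runs from hour 19 to 19 + 1 = hour 20.
Final walkthrough waits on signage placement (finishes hour 20, plus 1-hour gap → hour 21), so it starts at hour 21 and finishes at 21 + 8 = hour 29.
Every task is finished by hour 29, which is no later than the deadline of 35, so the schedule is feasible.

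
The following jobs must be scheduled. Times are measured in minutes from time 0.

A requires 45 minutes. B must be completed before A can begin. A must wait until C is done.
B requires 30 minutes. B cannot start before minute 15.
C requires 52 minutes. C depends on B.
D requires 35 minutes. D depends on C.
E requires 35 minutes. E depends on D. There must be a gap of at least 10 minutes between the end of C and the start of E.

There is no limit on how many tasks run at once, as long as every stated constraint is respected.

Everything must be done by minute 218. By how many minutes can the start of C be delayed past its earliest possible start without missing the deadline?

After its own release at minute 15, B can start at minute 15 and finishes at minute 45.
C cannot begin until B (finishes minute 45). It runs from minute 45 to 45 + 52 = minute 97.

Working backward from the deadline:
To finish by minute 218, A (duration 45) must start no later than minute 173.
To finish by minute 218, E (duration 35) must start no later than minute 183.
D must finish before E (must start by minute 183). With a 35-minute duration, D must start by 183 − 35 = minute 148.
C feeds A (must start by minute 173); D (must start by minute 148); E (must start by minute 183, minus 10-minute gap → minute 173). Taking the minimum, C must finish by minute 148 and start by 148 − 52 = minute 96.
So C can start as early as minute 45 and as late as minute 96, giving 96 − 45 = 51 minutes of slack.

51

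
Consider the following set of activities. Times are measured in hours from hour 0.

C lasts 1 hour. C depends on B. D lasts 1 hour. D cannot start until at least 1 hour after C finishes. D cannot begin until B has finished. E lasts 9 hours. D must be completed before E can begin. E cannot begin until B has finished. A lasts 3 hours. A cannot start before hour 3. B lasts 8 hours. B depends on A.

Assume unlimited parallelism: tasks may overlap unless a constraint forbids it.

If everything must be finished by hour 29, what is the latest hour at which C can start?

To finish by hour 29, E (duration 9) must start no later than hour 20.
D has to be done before E (must start by hour 20). That means finishing by hour 20, i.e. starting by 20 − 1 = hour 19.
C must finish before D (must start by hour 19, minus 1-hour gap → hour 18). With a 1-hour duration, C must start by 18 − 1 = hour 17.

17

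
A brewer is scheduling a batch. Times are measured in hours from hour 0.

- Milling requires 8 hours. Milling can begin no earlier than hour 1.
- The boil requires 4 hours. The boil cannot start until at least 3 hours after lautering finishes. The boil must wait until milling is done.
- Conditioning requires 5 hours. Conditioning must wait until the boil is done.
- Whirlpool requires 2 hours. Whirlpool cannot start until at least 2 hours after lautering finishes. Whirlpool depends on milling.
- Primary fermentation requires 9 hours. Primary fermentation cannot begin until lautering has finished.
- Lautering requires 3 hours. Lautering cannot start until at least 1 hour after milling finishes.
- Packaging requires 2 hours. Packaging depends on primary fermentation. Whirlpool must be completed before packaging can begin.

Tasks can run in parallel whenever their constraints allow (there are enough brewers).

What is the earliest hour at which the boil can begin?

16

Milling waits on its own release at hour 1, so it starts at hour 1 and finishes at 1 + 8 = hour 9.
Lautering waits on milling (finishes hour 9, plus 1-hour gap → hour 10), so it starts at hour 10 and finishes at 10 + 3 = hour 13.
The boil waits on lautering (finishes hour 13, plus 3-hour gap → hour 16); milling (finishes hour 9). The latest of these is hour 16, which is the earliest the boil can start.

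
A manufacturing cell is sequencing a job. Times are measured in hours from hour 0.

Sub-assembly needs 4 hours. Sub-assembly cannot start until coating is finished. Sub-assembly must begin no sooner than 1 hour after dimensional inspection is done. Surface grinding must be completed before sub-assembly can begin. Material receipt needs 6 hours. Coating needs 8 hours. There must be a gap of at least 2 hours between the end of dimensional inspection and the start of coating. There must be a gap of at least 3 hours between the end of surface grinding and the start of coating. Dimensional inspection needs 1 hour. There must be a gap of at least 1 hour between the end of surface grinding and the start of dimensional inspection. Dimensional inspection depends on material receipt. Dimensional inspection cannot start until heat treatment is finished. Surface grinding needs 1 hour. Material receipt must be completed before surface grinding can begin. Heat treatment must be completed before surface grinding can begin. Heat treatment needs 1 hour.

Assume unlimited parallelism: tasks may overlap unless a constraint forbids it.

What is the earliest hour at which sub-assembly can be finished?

Nothing blocks heat treatment, so it runs from hour 0 to hour 1.
Material receipt has no prerequisites, so it starts at hour 0 and finishes at hour 6.
Surface grinding has to wait for material receipt (finishes hour 6); heat treatment (finishes hour 1). The latest of these is hour 6, so surface grinding runs hour 6 to 6 + 1 = hour 7.
Dimensional inspection cannot start until surface grinding (finishes hour 7, plus 1-hour gap → hour 8); material receipt (finishes hour 6); heat treatment (finishes hour 1). The controlling bound is hour 8, so dimensional inspection finishes at 8 + 1 = hour 9.
Coating needs all of dimensional inspection (finishes hour 9, plus 2-hour gap → hour 11); surface grinding (finishes hour 7, plus 3-hour gap → hour 10). That puts its earliest start at hour 11; it finishes at 11 + 8 = hour 19.
Sub-assembly needs all of coating (finishes hour 19); dimensional inspection (finishes hour 9, plus 1-hour gap → hour 10); surface grinding (finishes hour 7). That puts its earliest start at hour 19; it finishes at 19 + 4 = hour 23.

23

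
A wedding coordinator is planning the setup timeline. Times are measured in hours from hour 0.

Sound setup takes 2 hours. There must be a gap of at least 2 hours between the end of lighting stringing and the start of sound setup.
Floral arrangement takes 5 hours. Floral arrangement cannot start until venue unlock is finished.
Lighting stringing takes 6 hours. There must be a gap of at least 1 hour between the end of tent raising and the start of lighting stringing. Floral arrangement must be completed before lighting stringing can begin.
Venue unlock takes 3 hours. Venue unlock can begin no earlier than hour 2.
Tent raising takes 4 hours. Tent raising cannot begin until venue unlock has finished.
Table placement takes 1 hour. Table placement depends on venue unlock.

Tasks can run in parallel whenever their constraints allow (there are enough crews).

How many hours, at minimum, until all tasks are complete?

20

After its own release at hour 2, venue unlock can start at hour 2 and finishes at hour 5.
Floral arrangement waits on venue unlock (finishes hour 5), so it starts at hour 5 and finishes at 5 + 5 = hour 10.
Table placement waits on venue unlock (finishes hour 5), so it starts at hour 5 and finishes at 5 + 1 = hour 6.
Tent raising waits on venue unlock (finishes hour 5), so it starts at hour 5 and finishes at 5 + 4 = hour 9.
Lighting stringing has to wait for tent raising (finishes hour 9, plus 1-hour gap → hour 10); floral arrangement (finishes hour 10). The latest of these is hour 10, so lighting stringing runs hour 10 to 10 + 6 = hour 16.
After lighting stringing (finishes hour 16, plus 2-hour gap → hour 18), sound setup can start at hour 18 and finishes at hour 20.
All tasks are finished once the last one completes. Finish times: Venue unlock at 5, Tent raising at 9, Table placement at 6, Floral arrangement at 10, Lighting stringing at 16, Sound setup at 20. The latest is hour 20.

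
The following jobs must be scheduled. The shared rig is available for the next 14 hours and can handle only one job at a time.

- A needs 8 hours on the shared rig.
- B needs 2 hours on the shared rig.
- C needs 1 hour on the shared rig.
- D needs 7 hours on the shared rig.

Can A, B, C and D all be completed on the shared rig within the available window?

Running back to back, the jobs need 8 + 2 + 1 + 7 = 18 hours on the shared rig.
Since 18 > 14, they cannot all fit.

No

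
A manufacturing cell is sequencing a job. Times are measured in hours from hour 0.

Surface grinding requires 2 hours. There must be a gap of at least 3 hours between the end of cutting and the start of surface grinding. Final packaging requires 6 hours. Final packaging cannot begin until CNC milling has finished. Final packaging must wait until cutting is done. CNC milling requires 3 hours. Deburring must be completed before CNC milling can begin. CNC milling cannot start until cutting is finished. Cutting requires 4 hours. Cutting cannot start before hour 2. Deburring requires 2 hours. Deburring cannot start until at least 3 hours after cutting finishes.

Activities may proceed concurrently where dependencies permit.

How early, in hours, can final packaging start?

14

Cutting cannot begin until its own release at hour 2. It runs from hour 2 to 2 + 4 = hour 6.
Deburring cannot begin until cutting (finishes hour 6, plus 3-hour gap → hour 9). It runs from hour 9 to 9 + 2 = hour 11.
CNC milling cannot start until deburring (finishes hour 11); cutting (finishes hour 6). The controlling bound is hour 11, so CNC milling finishes at 11 + 3 = hour 14.
Final packaging waits on CNC milling (finishes hour 14); cutting (finishes hour 6). The latest of these is hour 14, which is the earliest final packaging can start.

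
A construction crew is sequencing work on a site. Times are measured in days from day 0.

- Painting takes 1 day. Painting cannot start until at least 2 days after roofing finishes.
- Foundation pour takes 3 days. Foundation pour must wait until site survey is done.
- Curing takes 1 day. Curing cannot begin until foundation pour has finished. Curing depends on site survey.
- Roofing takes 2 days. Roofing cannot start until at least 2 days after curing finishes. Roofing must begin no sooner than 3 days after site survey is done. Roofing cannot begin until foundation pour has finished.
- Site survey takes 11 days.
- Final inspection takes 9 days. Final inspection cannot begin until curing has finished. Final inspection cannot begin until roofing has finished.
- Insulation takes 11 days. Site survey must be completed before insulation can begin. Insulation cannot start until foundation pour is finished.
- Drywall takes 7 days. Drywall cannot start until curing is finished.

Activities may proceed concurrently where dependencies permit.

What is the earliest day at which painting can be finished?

22

Site survey has no prerequisites, so it starts at day 0 and finishes at day 11.
After site survey (finishes day 11), foundation pour can start at day 11 and finishes at day 14.
Curing has to wait for foundation pour (finishes day 14); site survey (finishes day 11). The latest of these is day 14, so curing runs day 14 to 14 + 1 = day 15.
Roofing cannot start until curing (finishes day 15, plus 2-day gap → day 17); site survey (finishes day 11, plus 3-day gap → day 14); foundation pour (finishes day 14). The controlling bound is day 17, so roofing finishes at 17 + 2 = day 19.
Painting cannot begin until roofing (finishes day 19, plus 2-day gap → day 21). It runs from day 21 to 21 + 1 = day 22.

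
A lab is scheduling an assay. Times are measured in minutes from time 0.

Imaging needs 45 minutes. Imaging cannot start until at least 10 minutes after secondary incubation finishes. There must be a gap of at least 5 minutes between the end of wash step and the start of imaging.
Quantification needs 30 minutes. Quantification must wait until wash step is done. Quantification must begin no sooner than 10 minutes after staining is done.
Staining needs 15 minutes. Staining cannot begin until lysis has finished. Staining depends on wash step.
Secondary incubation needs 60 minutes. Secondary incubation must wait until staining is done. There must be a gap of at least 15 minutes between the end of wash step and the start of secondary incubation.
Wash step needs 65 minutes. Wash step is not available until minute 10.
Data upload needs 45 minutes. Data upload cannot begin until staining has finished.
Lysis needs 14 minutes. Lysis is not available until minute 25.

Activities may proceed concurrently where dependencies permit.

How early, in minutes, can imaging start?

After its own release at minute 10, wash step can start at minute 10 and finishes at minute 75.
After its own release at minute 25, lysis can start at minute 25 and finishes at minute 39.
Staining cannot start until lysis (finishes minute 39); wash step (finishes minute 75). The controlling bound is minute 75, so staining finishes at 75 + 15 = minute 90.
Secondary incubation needs all of staining (finishes minute 90); wash step (finishes minute 75, plus 15-minute gap → minute 90). That puts its earliest start at minute 90; it finishes at 90 + 60 = minute 150.
Imaging waits on secondary incubation (finishes minute 150, plus 10-minute gap → minute 160); wash step (finishes minute 75, plus 5-minute gap → minute 80). The latest of these is minute 160, which is the earliest imaging can start.

160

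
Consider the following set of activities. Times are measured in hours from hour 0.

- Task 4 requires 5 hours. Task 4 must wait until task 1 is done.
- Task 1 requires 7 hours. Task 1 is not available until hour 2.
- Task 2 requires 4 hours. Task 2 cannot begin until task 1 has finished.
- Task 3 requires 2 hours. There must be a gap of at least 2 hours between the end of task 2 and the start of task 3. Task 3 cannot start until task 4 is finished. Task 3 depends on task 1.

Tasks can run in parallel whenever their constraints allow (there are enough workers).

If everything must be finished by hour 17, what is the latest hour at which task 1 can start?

Nothing follows task 3; the deadline of hour 17 is its only limit. It must start by 17 − 2 = hour 15.
Since task 3 (must start by hour 15, minus 2-hour gap → hour 13) depends on it, task 2 must finish by hour 13. Backing off its 4-hour duration gives a latest start of hour 9.
Task 4 has to be done before task 3 (must start by hour 15). That means finishing by hour 15, i.e. starting by 15 − 5 = hour 10.
Task 1 has several dependents: task 2 (must start by hour 9); task 3 (must start by hour 15); task 4 (must start by hour 10). The earliest of those limits is hour 9, so task 1 must start by 9 − 7 = hour 2.

2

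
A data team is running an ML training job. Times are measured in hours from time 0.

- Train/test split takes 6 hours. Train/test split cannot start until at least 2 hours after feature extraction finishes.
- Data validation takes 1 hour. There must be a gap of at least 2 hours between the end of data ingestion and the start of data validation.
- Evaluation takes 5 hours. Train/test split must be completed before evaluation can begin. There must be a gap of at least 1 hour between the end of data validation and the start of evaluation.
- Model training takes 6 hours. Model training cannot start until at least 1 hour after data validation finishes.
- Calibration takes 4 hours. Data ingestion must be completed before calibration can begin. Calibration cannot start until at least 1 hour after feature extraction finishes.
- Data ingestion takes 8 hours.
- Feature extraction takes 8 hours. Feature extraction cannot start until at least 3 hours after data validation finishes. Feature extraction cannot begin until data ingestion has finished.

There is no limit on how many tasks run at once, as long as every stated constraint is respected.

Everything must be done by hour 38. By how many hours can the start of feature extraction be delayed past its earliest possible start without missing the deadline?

Data ingestion has no prerequisites, so it starts at hour 0 and finishes at hour 8.
Data validation waits on data ingestion (finishes hour 8, plus 2-hour gap → hour 10), so it starts at hour 10 and finishes at 10 + 1 = hour 11.
Feature extraction has to wait for data validation (finishes hour 11, plus 3-hour gap → hour 14); data ingestion (finishes hour 8). The latest of these is hour 14, so feature extraction runs hour 14 to 14 + 8 = hour 22.

Working backward from the deadline:
Nothing follows evaluation; the deadline of hour 38 is its only limit. It must start by 38 − 5 = hour 33.
Train/test split feeds into evaluation (must start by hour 33); so train/test split must finish by hour 33 and therefore start by hour 27.
To finish by hour 38, calibration (duration 4) must start no later than hour 34.
For feature extraction: train/test split (must start by hour 27, minus 2-hour gap → hour 25); calibration (must start by hour 34, minus 1-hour gap → hour 33). The most restrictive is hour 25; with an 8-hour duration, feature extraction must start by hour 17.
So feature extraction can start as early as hour 14 and as late as hour 17, giving 17 − 14 = 3 hours of slack.

3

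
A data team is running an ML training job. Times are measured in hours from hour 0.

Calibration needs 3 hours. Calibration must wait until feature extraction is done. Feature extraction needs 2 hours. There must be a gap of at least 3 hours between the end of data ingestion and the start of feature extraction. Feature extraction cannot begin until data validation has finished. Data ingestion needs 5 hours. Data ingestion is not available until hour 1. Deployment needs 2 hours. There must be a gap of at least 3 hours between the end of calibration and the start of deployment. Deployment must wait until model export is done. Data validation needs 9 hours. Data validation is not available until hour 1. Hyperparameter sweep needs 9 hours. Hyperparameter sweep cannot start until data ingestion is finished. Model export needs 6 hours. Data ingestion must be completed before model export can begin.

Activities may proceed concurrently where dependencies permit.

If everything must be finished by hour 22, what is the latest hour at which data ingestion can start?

Nothing follows deployment; the deadline of hour 22 is its only limit. It must start by 22 − 2 = hour 20.
Calibration has to be done before deployment (must start by hour 20, minus 3-hour gap → hour 17). That means finishing by hour 17, i.e. starting by 17 − 3 = hour 14.
Feature extraction feeds into calibration (must start by hour 14); so feature extraction must finish by hour 14 and therefore start by hour 12.
Hyperparameter sweep has no dependents, so it just needs to finish by hour 22. Starting by 22 − 9 = hour 13 achieves that.
Since deployment (must start by hour 20) depends on it, model export must finish by hour 20. Backing off its 6-hour duration gives a latest start of hour 14.
Data ingestion feeds feature extraction (must start by hour 12, minus 3-hour gap → hour 9); hyperparameter sweep (must start by hour 13); model export (must start by hour 14). Taking the minimum, data ingestion must finish by hour 9 and start by 9 − 5 = hour 4.

4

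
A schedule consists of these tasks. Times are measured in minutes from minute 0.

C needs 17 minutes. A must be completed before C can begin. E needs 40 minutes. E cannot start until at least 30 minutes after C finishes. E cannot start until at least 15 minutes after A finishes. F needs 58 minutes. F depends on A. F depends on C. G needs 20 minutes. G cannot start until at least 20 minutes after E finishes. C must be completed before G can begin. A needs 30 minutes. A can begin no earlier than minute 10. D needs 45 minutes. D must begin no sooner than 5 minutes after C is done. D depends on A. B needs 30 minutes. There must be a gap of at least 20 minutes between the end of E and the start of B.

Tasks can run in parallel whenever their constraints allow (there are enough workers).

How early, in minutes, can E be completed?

A cannot begin until its own release at minute 10. It runs from minute 10 to 10 + 30 = minute 40.
After A (finishes minute 40), C can start at minute 40 and finishes at minute 57.
For E: C (finishes minute 57, plus 30-minute gap → minute 87); A (finishes minute 40, plus 15-minute gap → minute 55). Taking the maximum gives a start of minute 87, and it finishes at 87 + 40 = minute 127.

127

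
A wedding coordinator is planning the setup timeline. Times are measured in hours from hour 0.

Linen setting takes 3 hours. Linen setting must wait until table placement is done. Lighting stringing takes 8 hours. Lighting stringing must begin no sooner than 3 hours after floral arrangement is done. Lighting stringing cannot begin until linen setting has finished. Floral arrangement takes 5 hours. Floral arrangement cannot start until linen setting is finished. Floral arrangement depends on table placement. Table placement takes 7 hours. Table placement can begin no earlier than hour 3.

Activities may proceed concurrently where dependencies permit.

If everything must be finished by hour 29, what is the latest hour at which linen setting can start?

10

Lighting stringing must finish by hour 29; it takes 8 hours, so it must start by 29 − 8 = hour 21.
Floral arrangement feeds into lighting stringing (must start by hour 21, minus 3-hour gap → hour 18); so floral arrangement must finish by hour 18 and therefore start by hour 13.
Linen setting has several dependents: floral arrangement (must start by hour 13); lighting stringing (must start by hour 21). The earliest of those limits is hour 13, so linen setting must start by 13 − 3 = hour 10.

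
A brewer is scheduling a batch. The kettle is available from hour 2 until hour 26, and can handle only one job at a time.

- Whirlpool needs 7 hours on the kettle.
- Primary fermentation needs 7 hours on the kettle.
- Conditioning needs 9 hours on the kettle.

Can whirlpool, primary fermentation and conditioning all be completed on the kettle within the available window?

The kettle window is 26 − 2 = 24 hours.
Running back to back, the jobs need 7 + 7 + 9 = 23 hours on the kettle.
Since 23 ≤ 24, they fit within the window.

Yes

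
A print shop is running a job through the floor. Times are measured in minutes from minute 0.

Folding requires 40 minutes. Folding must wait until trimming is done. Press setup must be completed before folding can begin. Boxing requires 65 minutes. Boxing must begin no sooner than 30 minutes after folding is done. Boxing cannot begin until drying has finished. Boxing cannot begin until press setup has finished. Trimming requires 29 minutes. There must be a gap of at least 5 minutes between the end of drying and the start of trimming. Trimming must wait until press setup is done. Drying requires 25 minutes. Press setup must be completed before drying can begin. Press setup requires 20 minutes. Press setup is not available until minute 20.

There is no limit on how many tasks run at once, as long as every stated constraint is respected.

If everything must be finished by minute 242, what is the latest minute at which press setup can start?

28

To finish by minute 242, boxing (duration 65) must start no later than minute 177.
Since boxing (must start by minute 177, minus 30-minute gap → minute 147) depends on it, folding must finish by minute 147. Backing off its 40-minute duration gives a latest start of minute 107.
Trimming has to be done before folding (must start by minute 107). That means finishing by minute 107, i.e. starting by 107 − 29 = minute 78.
For drying: trimming (must start by minute 78, minus 5-minute gap → minute 73); boxing (must start by minute 177). The most restrictive is minute 73; with a 25-minute duration, drying must start by minute 48.
Press setup feeds drying (must start by minute 48); trimming (must start by minute 78); folding (must start by minute 107); boxing (must start by minute 177). Taking the minimum, press setup must finish by minute 48 and start by 48 − 20 = minute 28.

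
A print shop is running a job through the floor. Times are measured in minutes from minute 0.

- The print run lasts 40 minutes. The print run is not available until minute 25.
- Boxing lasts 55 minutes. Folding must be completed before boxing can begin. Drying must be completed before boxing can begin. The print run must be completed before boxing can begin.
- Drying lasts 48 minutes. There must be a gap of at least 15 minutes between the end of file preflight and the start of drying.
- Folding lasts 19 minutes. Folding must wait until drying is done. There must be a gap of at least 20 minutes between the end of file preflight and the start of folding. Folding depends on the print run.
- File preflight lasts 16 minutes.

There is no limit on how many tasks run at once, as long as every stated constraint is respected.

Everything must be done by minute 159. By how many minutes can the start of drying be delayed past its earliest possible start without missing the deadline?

6

File preflight can start immediately at minute 0; it finishes at minute 16.
Drying cannot begin until file preflight (finishes minute 16, plus 15-minute gap → minute 31). It runs from minute 31 to 31 + 48 = minute 79.

Working backward from the deadline:
Boxing must finish by minute 159; it takes 55 minutes, so it must start by 159 − 55 = minute 104.
Folding must finish before boxing (must start by minute 104). With a 19-minute duration, folding must start by 104 − 19 = minute 85.
Drying has several dependents: folding (must start by minute 85); boxing (must start by minute 104). The earliest of those limits is minute 85, so drying must start by 85 − 48 = minute 37.
So drying can start as early as minute 31 and as late as minute 37, giving 37 − 31 = 6 minutes of slack.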